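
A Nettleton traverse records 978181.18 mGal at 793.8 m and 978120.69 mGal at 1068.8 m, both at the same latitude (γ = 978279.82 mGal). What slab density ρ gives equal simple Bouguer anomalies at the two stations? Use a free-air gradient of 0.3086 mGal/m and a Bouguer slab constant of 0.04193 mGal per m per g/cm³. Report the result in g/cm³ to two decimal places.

Δg_obs = 978120.69 − 978181.18 = -60.49 mGal over Δh = 1068.8 − 793.8 = 275.0 m
Equal Bouguer anomalies ⇒ Δg_obs + (0.3086 − 0.04193ρ)·Δh = 0
0.3086 − 0.04193ρ = −Δg_obs/Δh = 0.21996
ρ = (0.3086 − 0.21996) / 0.04193 = 2.11 g/cm³

2.11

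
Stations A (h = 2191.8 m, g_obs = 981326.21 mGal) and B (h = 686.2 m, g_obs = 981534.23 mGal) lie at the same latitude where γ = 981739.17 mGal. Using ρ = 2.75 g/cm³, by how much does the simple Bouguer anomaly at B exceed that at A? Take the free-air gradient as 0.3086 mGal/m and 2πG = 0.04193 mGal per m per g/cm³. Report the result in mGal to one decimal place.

Δg_SB(A) = 981326.21 − 981739.17 + 0.3086×2191.8 − 0.04193×2.75×2191.8 = 10.70 mGal
Δg_SB(B) = 981534.23 − 981739.17 + 0.3086×686.2 − 0.04193×2.75×686.2 = -72.30 mGal
Difference = -72.30 − (10.70) = -83.00 mGal

-83.0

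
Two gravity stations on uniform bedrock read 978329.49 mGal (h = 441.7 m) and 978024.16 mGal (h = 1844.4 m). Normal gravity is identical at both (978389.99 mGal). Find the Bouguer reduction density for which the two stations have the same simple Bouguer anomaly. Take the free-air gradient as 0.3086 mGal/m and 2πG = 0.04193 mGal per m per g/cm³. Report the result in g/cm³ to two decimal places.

2.17

Δg_obs = 978024.16 − 978329.49 = -305.33 mGal over Δh = 1844.4 − 441.7 = 1402.7 m
Equal Bouguer anomalies ⇒ Δg_obs + (0.3086 − 0.04193ρ)·Δh = 0
0.3086 − 0.04193ρ = −Δg_obs/Δh = 0.21767
ρ = (0.3086 − 0.21767) / 0.04193 = 2.17 g/cm³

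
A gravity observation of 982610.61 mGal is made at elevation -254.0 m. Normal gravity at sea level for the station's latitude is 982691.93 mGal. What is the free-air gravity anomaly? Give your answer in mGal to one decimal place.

Free-air correction = 0.3086 × -254.0 = -78.38 mGal
Free-air anomaly = 982610.61 − 982691.93 + (-78.38) = -159.70 mGal

-159.7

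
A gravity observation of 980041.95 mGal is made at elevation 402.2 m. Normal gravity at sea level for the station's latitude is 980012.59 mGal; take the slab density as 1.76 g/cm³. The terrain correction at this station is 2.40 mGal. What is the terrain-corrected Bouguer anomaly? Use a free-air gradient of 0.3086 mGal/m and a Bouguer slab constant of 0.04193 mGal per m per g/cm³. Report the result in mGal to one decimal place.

126.2

Free-air correction = 0.3086 × 402.2 = 124.12 mGal
Free-air anomaly = 980041.95 − 980012.59 + (124.12) = 153.48 mGal
Bouguer slab correction = 0.04193 × 1.76 × 402.2 = 29.68 mGal
Simple Bouguer anomaly = 153.48 − (29.68) = 123.80 mGal
Complete Bouguer anomaly = 123.80 + 2.40 = 126.20 mGal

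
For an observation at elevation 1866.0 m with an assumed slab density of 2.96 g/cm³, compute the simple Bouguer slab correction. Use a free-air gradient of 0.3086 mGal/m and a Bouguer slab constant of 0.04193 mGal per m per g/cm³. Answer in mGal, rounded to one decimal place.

Bouguer slab correction = 0.04193 × 2.96 × 1866.0 = 231.6 mGal

231.6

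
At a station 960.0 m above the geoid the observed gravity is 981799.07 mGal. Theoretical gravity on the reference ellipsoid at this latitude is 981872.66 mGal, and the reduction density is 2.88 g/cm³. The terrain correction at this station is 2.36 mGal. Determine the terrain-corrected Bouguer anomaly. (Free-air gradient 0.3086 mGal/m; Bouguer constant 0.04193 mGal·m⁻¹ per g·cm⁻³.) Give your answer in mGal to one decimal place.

Free-air correction = 0.3086 × 960.0 = 296.26 mGal
Free-air anomaly = 981799.07 − 981872.66 + (296.26) = 222.67 mGal
Bouguer slab correction = 0.04193 × 2.88 × 960.0 = 115.93 mGal
Simple Bouguer anomaly = 222.67 − (115.93) = 106.74 mGal
Complete Bouguer anomaly = 106.74 + 2.36 = 109.10 mGal

109.1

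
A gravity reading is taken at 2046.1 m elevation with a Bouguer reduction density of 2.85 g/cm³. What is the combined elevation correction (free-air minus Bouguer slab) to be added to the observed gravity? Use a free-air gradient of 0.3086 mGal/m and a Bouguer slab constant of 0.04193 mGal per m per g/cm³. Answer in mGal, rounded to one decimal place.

386.9

Combined gradient = 0.3086 − 0.04193 × 2.85 = 0.1890995 mGal/m
Combined elevation correction = 0.1890995 × 2046.1 = 386.9 mGal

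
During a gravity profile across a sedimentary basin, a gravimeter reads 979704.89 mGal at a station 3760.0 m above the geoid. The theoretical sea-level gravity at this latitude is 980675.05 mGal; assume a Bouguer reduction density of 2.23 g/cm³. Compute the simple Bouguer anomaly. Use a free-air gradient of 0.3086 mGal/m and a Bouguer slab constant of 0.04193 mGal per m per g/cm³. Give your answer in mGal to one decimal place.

-161.4

Free-air correction = 0.3086 × 3760.0 = 1160.34 mGal
Free-air anomaly = 979704.89 − 980675.05 + (1160.34) = 190.18 mGal
Bouguer slab correction = 0.04193 × 2.23 × 3760.0 = 351.57 mGal
Simple Bouguer anomaly = 190.18 − (351.57) = -161.39 mGal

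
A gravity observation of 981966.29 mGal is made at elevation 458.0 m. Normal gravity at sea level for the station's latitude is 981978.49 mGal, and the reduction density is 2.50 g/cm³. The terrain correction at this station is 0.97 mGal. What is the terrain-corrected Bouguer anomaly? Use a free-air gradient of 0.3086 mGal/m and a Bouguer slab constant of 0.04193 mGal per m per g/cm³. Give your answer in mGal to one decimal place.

Free-air correction = 0.3086 × 458.0 = 141.34 mGal
Free-air anomaly = 981966.29 − 981978.49 + (141.34) = 129.14 mGal
Bouguer slab correction = 0.04193 × 2.50 × 458.0 = 48.01 mGal
Simple Bouguer anomaly = 129.14 − (48.01) = 81.13 mGal
Complete Bouguer anomaly = 81.13 + 0.97 = 82.10 mGal

82.1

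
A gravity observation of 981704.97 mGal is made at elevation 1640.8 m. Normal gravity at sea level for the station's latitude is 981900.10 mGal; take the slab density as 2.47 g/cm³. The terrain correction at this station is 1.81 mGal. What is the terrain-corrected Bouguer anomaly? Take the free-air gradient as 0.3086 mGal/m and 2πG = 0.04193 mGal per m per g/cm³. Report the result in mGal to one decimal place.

Free-air correction = 0.3086 × 1640.8 = 506.35 mGal
Free-air anomaly = 981704.97 − 981900.10 + (506.35) = 311.22 mGal
Bouguer slab correction = 0.04193 × 2.47 × 1640.8 = 169.93 mGal
Simple Bouguer anomaly = 311.22 − (169.93) = 141.29 mGal
Complete Bouguer anomaly = 141.29 + 1.81 = 143.10 mGal

143.1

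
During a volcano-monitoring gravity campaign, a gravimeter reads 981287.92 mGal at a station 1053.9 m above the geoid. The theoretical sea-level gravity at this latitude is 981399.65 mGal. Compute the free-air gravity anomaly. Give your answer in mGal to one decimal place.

213.5

Free-air correction = 0.3086 × 1053.9 = 325.23 mGal
Free-air anomaly = 981287.92 − 981399.65 + (325.23) = 213.50 mGal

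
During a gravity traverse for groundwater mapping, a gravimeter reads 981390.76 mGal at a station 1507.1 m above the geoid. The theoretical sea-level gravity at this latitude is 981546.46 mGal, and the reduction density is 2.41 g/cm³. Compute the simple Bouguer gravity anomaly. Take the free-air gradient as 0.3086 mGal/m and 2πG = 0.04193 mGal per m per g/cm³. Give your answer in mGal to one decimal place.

157.1

Free-air correction = 0.3086 × 1507.1 = 465.09 mGal
Free-air anomaly = 981390.76 − 981546.46 + (465.09) = 309.39 mGal
Bouguer slab correction = 0.04193 × 2.41 × 1507.1 = 152.29 mGal
Simple Bouguer anomaly = 309.39 − (152.29) = 157.10 mGal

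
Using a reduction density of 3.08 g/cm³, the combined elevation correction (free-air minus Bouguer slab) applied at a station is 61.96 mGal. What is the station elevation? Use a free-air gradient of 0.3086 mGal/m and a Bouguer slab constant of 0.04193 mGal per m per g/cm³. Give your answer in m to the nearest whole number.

345

Combined gradient = 0.3086 − 0.04193 × 3.08 = 0.1794556 mGal/m
h = 61.96 / 0.1794556 = 345.27 m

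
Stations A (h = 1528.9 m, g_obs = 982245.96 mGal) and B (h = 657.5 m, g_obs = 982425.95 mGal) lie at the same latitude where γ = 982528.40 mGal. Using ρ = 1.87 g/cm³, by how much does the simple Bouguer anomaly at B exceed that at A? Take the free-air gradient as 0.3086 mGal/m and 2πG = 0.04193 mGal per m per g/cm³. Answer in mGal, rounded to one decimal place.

-20.6

Δg_SB(A) = 982245.96 − 982528.40 + 0.3086×1528.9 − 0.04193×1.87×1528.9 = 69.50 mGal
Δg_SB(B) = 982425.95 − 982528.40 + 0.3086×657.5 − 0.04193×1.87×657.5 = 48.90 mGal
Difference = 48.90 − (69.50) = -20.60 mGal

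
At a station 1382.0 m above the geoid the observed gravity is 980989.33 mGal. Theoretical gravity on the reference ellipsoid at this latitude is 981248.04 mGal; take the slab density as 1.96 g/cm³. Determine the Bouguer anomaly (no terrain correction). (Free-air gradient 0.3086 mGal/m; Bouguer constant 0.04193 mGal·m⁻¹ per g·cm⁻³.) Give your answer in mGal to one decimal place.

Free-air correction = 0.3086 × 1382.0 = 426.49 mGal
Free-air anomaly = 980989.33 − 981248.04 + (426.49) = 167.78 mGal
Bouguer slab correction = 0.04193 × 1.96 × 1382.0 = 113.58 mGal
Simple Bouguer anomaly = 167.78 − (113.58) = 54.20 mGal

54.2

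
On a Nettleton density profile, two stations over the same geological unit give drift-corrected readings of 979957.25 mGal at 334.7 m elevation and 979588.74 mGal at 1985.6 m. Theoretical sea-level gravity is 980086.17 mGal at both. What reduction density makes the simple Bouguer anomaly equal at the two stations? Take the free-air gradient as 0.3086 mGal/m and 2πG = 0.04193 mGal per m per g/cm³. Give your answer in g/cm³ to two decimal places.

2.04

Δg_obs = 979588.74 − 979957.25 = -368.51 mGal over Δh = 1985.6 − 334.7 = 1650.9 m
Equal Bouguer anomalies ⇒ Δg_obs + (0.3086 − 0.04193ρ)·Δh = 0
0.3086 − 0.04193ρ = −Δg_obs/Δh = 0.22322
ρ = (0.3086 − 0.22322) / 0.04193 = 2.04 g/cm³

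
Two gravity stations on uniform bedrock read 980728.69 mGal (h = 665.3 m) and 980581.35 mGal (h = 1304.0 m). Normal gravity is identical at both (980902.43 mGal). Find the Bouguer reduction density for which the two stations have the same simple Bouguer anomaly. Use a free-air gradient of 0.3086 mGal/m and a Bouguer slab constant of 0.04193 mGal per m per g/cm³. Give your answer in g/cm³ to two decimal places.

1.86

Δg_obs = 980581.35 − 980728.69 = -147.34 mGal over Δh = 1304.0 − 665.3 = 638.7 m
Equal Bouguer anomalies ⇒ Δg_obs + (0.3086 − 0.04193ρ)·Δh = 0
0.3086 − 0.04193ρ = −Δg_obs/Δh = 0.23069
ρ = (0.3086 − 0.23069) / 0.04193 = 1.86 g/cm³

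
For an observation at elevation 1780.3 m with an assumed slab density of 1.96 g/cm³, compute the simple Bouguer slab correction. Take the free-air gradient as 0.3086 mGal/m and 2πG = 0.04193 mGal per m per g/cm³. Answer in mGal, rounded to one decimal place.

Bouguer slab correction = 0.04193 × 1.96 × 1780.3 = 146.3 mGal

146.3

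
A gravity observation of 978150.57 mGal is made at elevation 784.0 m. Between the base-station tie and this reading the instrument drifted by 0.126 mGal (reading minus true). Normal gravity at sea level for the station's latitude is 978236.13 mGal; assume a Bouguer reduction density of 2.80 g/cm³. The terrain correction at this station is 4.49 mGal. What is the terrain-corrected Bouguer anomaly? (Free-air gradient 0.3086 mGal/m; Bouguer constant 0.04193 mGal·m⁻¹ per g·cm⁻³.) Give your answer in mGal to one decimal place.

68.7

Drift-corrected reading = 978150.57 − (0.126) = 978150.444 mGal
Free-air correction = 0.3086 × 784.0 = 241.94 mGal
Free-air anomaly = 978150.444 − 978236.13 + (241.94) = 156.254 mGal
Bouguer slab correction = 0.04193 × 2.80 × 784.0 = 92.04 mGal
Simple Bouguer anomaly = 156.254 − (92.04) = 64.214 mGal
Complete Bouguer anomaly = 64.214 + 4.49 = 68.704 mGal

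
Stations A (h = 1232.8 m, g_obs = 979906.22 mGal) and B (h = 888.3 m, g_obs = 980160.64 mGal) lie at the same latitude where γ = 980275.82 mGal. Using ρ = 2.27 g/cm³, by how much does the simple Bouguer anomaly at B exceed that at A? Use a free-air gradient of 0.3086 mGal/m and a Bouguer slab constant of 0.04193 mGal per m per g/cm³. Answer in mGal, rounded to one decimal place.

180.9

Δg_SB(A) = 979906.22 − 980275.82 + 0.3086×1232.8 − 0.04193×2.27×1232.8 = -106.50 mGal
Δg_SB(B) = 980160.64 − 980275.82 + 0.3086×888.3 − 0.04193×2.27×888.3 = 74.40 mGal
Difference = 74.40 − (-106.50) = 180.90 mGal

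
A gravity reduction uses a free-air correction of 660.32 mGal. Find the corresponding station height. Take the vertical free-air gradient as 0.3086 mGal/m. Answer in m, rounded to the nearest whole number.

2140

h = 660.32 / 0.3086 = 2139.73 m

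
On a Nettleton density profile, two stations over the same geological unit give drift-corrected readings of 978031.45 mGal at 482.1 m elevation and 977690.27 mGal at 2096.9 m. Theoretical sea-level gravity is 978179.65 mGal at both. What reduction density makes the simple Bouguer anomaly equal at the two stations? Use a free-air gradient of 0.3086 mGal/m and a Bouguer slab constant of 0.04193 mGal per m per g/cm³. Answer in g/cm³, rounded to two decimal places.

Δg_obs = 977690.27 − 978031.45 = -341.18 mGal over Δh = 2096.9 − 482.1 = 1614.8 m
Equal Bouguer anomalies ⇒ Δg_obs + (0.3086 − 0.04193ρ)·Δh = 0
0.3086 − 0.04193ρ = −Δg_obs/Δh = 0.21128
ρ = (0.3086 − 0.21128) / 0.04193 = 2.32 g/cm³

2.32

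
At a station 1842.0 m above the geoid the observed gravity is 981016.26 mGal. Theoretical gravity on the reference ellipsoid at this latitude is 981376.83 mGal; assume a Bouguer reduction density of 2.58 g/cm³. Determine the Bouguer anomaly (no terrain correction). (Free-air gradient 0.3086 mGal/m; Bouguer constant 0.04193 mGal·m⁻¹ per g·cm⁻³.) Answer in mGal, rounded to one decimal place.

Free-air correction = 0.3086 × 1842.0 = 568.44 mGal
Free-air anomaly = 981016.26 − 981376.83 + (568.44) = 207.87 mGal
Bouguer slab correction = 0.04193 × 2.58 × 1842.0 = 199.27 mGal
Simple Bouguer anomaly = 207.87 − (199.27) = 8.60 mGal

8.6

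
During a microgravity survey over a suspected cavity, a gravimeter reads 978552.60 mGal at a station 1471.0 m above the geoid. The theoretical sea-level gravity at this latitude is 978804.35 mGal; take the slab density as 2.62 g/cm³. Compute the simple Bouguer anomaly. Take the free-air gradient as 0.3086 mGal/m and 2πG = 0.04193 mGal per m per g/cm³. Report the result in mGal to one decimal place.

Free-air correction = 0.3086 × 1471.0 = 453.95 mGal
Free-air anomaly = 978552.60 − 978804.35 + (453.95) = 202.20 mGal
Bouguer slab correction = 0.04193 × 2.62 × 1471.0 = 161.60 mGal
Simple Bouguer anomaly = 202.20 − (161.60) = 40.60 mGal

40.6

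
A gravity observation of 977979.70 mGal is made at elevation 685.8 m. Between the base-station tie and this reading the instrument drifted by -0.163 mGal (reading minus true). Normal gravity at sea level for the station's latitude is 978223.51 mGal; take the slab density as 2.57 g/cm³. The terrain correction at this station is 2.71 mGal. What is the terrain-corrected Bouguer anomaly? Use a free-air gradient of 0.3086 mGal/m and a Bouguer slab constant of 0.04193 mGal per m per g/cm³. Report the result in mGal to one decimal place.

-103.2

Drift-corrected reading = 977979.70 − (-0.163) = 977979.863 mGal
Free-air correction = 0.3086 × 685.8 = 211.64 mGal
Free-air anomaly = 977979.863 − 978223.51 + (211.64) = -32.007 mGal
Bouguer slab correction = 0.04193 × 2.57 × 685.8 = 73.90 mGal
Simple Bouguer anomaly = -32.007 − (73.90) = -105.907 mGal
Complete Bouguer anomaly = -105.907 + 2.71 = -103.197 mGal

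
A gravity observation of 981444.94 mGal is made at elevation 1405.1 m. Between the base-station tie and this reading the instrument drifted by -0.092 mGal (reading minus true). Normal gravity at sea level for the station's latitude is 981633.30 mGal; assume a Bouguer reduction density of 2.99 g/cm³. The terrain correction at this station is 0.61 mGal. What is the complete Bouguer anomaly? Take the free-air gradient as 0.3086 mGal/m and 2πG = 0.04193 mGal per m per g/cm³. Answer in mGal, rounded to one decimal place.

Drift-corrected reading = 981444.94 − (-0.092) = 981445.032 mGal
Free-air correction = 0.3086 × 1405.1 = 433.61 mGal
Free-air anomaly = 981445.032 − 981633.30 + (433.61) = 245.342 mGal
Bouguer slab correction = 0.04193 × 2.99 × 1405.1 = 176.16 mGal
Simple Bouguer anomaly = 245.342 − (176.16) = 69.182 mGal
Complete Bouguer anomaly = 69.182 + 0.61 = 69.792 mGal

69.8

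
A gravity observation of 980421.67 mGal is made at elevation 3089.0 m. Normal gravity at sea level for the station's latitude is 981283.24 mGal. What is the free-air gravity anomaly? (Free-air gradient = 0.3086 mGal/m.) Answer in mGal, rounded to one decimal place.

Free-air correction = 0.3086 × 3089.0 = 953.27 mGal
Free-air anomaly = 980421.67 − 981283.24 + (953.27) = 91.70 mGal

91.7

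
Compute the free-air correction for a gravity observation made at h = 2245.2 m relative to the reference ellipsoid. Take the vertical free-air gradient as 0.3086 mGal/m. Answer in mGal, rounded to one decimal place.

692.9

Free-air correction = 0.3086 × 2245.2 = 692.9 mGal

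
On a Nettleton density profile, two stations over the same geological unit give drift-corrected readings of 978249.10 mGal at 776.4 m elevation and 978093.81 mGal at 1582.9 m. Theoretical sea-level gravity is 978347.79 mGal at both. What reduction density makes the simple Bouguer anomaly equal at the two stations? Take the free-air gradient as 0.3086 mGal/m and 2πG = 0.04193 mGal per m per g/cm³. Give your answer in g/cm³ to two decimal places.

Δg_obs = 978093.81 − 978249.10 = -155.29 mGal over Δh = 1582.9 − 776.4 = 806.5 m
Equal Bouguer anomalies ⇒ Δg_obs + (0.3086 − 0.04193ρ)·Δh = 0
0.3086 − 0.04193ρ = −Δg_obs/Δh = 0.19255
ρ = (0.3086 − 0.19255) / 0.04193 = 2.77 g/cm³

2.77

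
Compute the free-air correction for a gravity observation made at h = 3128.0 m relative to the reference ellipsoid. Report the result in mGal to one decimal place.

Free-air correction = 0.3086 × 3128.0 = 965.3 mGal

965.3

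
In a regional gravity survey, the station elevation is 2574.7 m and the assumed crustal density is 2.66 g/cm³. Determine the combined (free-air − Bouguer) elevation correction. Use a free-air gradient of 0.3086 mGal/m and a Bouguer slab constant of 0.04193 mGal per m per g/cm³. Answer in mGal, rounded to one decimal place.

507.4

Combined gradient = 0.3086 − 0.04193 × 2.66 = 0.1970662 mGal/m
Combined elevation correction = 0.1970662 × 2574.7 = 507.4 mGal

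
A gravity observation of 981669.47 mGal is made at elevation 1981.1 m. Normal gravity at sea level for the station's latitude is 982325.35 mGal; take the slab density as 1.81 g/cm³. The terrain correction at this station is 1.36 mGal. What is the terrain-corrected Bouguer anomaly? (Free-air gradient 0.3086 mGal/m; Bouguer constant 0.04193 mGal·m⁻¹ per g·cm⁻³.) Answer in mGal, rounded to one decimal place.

Free-air correction = 0.3086 × 1981.1 = 611.37 mGal
Free-air anomaly = 981669.47 − 982325.35 + (611.37) = -44.51 mGal
Bouguer slab correction = 0.04193 × 1.81 × 1981.1 = 150.35 mGal
Simple Bouguer anomaly = -44.51 − (150.35) = -194.86 mGal
Complete Bouguer anomaly = -194.86 + 1.36 = -193.50 mGal

-193.5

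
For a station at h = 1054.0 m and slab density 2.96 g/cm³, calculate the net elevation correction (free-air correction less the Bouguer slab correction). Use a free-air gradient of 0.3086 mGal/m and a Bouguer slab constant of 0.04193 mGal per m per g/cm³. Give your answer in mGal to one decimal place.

Combined gradient = 0.3086 − 0.04193 × 2.96 = 0.1844872 mGal/m
Combined elevation correction = 0.1844872 × 1054.0 = 194.4 mGal

194.4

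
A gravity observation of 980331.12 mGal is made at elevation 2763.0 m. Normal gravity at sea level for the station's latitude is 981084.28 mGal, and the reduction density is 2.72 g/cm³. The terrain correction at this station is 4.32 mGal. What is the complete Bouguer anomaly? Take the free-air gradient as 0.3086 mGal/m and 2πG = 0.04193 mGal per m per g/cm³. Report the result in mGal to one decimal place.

-211.3

Free-air correction = 0.3086 × 2763.0 = 852.66 mGal
Free-air anomaly = 980331.12 − 981084.28 + (852.66) = 99.50 mGal
Bouguer slab correction = 0.04193 × 2.72 × 2763.0 = 315.12 mGal
Simple Bouguer anomaly = 99.50 − (315.12) = -215.62 mGal
Complete Bouguer anomaly = -215.62 + 4.32 = -211.30 mGal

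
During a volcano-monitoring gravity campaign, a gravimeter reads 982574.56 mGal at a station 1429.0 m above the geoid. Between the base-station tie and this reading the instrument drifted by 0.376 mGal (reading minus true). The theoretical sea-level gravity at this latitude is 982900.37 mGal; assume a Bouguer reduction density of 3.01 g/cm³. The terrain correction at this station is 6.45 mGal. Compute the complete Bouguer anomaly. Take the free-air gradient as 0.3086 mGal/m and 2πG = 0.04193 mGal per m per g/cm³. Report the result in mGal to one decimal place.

-59.1

Drift-corrected reading = 982574.56 − (0.376) = 982574.184 mGal
Free-air correction = 0.3086 × 1429.0 = 440.99 mGal
Free-air anomaly = 982574.184 − 982900.37 + (440.99) = 114.804 mGal
Bouguer slab correction = 0.04193 × 3.01 × 1429.0 = 180.35 mGal
Simple Bouguer anomaly = 114.804 − (180.35) = -65.546 mGal
Complete Bouguer anomaly = -65.546 + 6.45 = -59.096 mGal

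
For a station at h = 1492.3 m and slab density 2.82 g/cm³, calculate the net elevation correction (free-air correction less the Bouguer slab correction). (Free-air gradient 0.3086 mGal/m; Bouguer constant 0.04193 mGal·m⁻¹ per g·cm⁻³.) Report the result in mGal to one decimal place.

Combined gradient = 0.3086 − 0.04193 × 2.82 = 0.1903574 mGal/m
Combined elevation correction = 0.1903574 × 1492.3 = 284.1 mGal

284.1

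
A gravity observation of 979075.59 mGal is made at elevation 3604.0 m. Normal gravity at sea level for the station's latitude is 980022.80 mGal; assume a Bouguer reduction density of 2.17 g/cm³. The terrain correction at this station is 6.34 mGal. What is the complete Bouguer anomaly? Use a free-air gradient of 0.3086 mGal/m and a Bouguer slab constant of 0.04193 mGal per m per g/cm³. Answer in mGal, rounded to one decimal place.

-156.6

Free-air correction = 0.3086 × 3604.0 = 1112.19 mGal
Free-air anomaly = 979075.59 − 980022.80 + (1112.19) = 164.98 mGal
Bouguer slab correction = 0.04193 × 2.17 × 3604.0 = 327.92 mGal
Simple Bouguer anomaly = 164.98 − (327.92) = -162.94 mGal
Complete Bouguer anomaly = -162.94 + 6.34 = -156.60 mGal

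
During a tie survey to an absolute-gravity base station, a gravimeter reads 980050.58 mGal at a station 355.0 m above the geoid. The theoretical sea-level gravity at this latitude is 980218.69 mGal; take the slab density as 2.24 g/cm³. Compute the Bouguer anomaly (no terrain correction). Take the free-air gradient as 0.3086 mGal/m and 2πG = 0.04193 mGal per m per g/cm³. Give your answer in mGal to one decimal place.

Free-air correction = 0.3086 × 355.0 = 109.55 mGal
Free-air anomaly = 980050.58 − 980218.69 + (109.55) = -58.56 mGal
Bouguer slab correction = 0.04193 × 2.24 × 355.0 = 33.34 mGal
Simple Bouguer anomaly = -58.56 − (33.34) = -91.90 mGal

-91.9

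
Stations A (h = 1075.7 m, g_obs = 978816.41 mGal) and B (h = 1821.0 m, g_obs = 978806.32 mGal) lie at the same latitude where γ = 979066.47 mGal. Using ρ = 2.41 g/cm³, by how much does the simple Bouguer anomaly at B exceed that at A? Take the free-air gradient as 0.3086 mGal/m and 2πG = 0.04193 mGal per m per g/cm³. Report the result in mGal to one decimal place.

144.6

Δg_SB(A) = 978816.41 − 979066.47 + 0.3086×1075.7 − 0.04193×2.41×1075.7 = -26.80 mGal
Δg_SB(B) = 978806.32 − 979066.47 + 0.3086×1821.0 − 0.04193×2.41×1821.0 = 117.80 mGal
Difference = 117.80 − (-26.80) = 144.60 mGal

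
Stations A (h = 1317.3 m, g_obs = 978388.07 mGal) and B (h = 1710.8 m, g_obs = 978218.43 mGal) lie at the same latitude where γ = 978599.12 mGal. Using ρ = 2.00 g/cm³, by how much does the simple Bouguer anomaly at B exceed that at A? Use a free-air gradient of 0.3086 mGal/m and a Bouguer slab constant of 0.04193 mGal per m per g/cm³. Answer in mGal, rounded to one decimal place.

-81.2

Δg_SB(A) = 978388.07 − 978599.12 + 0.3086×1317.3 − 0.04193×2.00×1317.3 = 85.00 mGal
Δg_SB(B) = 978218.43 − 978599.12 + 0.3086×1710.8 − 0.04193×2.00×1710.8 = 3.80 mGal
Difference = 3.80 − (85.00) = -81.20 mGal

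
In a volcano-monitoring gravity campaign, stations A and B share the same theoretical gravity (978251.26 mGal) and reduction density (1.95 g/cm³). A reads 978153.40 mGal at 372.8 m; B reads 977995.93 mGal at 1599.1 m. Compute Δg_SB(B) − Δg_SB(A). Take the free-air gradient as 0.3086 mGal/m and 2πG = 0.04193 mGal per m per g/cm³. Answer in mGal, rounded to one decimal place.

Δg_SB(A) = 978153.40 − 978251.26 + 0.3086×372.8 − 0.04193×1.95×372.8 = -13.30 mGal
Δg_SB(B) = 977995.93 − 978251.26 + 0.3086×1599.1 − 0.04193×1.95×1599.1 = 107.40 mGal
Difference = 107.40 − (-13.30) = 120.70 mGal

120.7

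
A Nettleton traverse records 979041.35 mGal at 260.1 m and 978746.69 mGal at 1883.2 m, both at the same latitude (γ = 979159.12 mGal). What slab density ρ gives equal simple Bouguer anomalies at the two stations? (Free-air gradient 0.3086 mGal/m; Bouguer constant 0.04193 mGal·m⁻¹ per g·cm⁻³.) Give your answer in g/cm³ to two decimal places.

3.03

Δg_obs = 978746.69 − 979041.35 = -294.66 mGal over Δh = 1883.2 − 260.1 = 1623.1 m
Equal Bouguer anomalies ⇒ Δg_obs + (0.3086 − 0.04193ρ)·Δh = 0
0.3086 − 0.04193ρ = −Δg_obs/Δh = 0.18154
ρ = (0.3086 − 0.18154) / 0.04193 = 3.03 g/cm³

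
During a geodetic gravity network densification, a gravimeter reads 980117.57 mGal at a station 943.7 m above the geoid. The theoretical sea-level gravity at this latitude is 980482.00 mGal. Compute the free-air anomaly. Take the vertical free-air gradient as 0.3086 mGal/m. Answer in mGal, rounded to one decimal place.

Free-air correction = 0.3086 × 943.7 = 291.23 mGal
Free-air anomaly = 980117.57 − 980482.00 + (291.23) = -73.20 mGal

-73.2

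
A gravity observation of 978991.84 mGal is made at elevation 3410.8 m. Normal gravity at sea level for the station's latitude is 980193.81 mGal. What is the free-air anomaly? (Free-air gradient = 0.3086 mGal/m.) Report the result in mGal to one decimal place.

-149.4

Free-air correction = 0.3086 × 3410.8 = 1052.57 mGal
Free-air anomaly = 978991.84 − 980193.81 + (1052.57) = -149.40 mGal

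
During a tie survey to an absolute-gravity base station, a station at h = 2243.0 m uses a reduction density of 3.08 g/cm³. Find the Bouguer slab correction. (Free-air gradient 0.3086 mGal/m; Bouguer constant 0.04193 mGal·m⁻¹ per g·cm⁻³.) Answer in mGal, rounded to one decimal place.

Bouguer slab correction = 0.04193 × 3.08 × 2243.0 = 289.7 mGal

289.7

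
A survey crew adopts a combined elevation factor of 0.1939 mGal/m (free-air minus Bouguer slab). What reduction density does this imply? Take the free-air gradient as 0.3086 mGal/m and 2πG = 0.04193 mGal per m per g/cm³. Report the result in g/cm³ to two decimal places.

0.1939 = 0.3086 − 0.04193 × ρ
ρ = (0.3086 − 0.1939) / 0.04193 = 2.74 g/cm³

2.74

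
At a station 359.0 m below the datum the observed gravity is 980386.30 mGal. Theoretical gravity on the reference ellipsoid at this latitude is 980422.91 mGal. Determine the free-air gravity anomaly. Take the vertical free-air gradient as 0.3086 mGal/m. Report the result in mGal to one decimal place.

-147.4

Free-air correction = 0.3086 × -359.0 = -110.79 mGal
Free-air anomaly = 980386.30 − 980422.91 + (-110.79) = -147.40 mGal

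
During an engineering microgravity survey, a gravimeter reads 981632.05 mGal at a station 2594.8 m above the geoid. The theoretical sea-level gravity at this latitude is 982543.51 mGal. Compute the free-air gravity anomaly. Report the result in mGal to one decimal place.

-110.7

Free-air correction = 0.3086 × 2594.8 = 800.76 mGal
Free-air anomaly = 981632.05 − 982543.51 + (800.76) = -110.70 mGal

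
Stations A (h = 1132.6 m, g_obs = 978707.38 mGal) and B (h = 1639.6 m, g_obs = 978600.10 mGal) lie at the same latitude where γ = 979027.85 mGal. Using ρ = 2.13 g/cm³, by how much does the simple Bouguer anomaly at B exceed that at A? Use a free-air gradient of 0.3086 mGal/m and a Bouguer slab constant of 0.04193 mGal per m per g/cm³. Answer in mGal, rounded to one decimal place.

Δg_SB(A) = 978707.38 − 979027.85 + 0.3086×1132.6 − 0.04193×2.13×1132.6 = -72.10 mGal
Δg_SB(B) = 978600.10 − 979027.85 + 0.3086×1639.6 − 0.04193×2.13×1639.6 = -68.20 mGal
Difference = -68.20 − (-72.10) = 3.90 mGal

3.9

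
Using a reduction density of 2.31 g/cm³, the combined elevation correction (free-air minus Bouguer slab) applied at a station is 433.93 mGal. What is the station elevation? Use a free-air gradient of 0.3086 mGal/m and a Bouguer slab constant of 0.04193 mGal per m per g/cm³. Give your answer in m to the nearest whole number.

2049

Combined gradient = 0.3086 − 0.04193 × 2.31 = 0.2117417 mGal/m
h = 433.93 / 0.2117417 = 2049.34 m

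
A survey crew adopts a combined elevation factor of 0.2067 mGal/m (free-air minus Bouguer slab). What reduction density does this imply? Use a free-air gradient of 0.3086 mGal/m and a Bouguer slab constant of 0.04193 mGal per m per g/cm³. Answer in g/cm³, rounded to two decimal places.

0.2067 = 0.3086 − 0.04193 × ρ
ρ = (0.3086 − 0.2067) / 0.04193 = 2.43 g/cm³

2.43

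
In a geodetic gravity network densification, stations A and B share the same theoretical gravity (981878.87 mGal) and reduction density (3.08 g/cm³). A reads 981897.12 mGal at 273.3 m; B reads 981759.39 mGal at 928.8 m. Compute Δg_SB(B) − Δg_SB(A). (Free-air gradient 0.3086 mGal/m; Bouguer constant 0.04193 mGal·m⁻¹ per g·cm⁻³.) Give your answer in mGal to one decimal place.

Δg_SB(A) = 981897.12 − 981878.87 + 0.3086×273.3 − 0.04193×3.08×273.3 = 67.30 mGal
Δg_SB(B) = 981759.39 − 981878.87 + 0.3086×928.8 − 0.04193×3.08×928.8 = 47.20 mGal
Difference = 47.20 − (67.30) = -20.10 mGal

-20.1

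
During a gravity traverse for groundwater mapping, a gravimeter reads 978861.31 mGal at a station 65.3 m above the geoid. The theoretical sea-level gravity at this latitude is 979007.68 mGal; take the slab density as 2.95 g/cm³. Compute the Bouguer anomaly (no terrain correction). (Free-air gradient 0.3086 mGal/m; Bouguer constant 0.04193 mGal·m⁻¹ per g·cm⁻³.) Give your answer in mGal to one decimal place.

Free-air correction = 0.3086 × 65.3 = 20.15 mGal
Free-air anomaly = 978861.31 − 979007.68 + (20.15) = -126.22 mGal
Bouguer slab correction = 0.04193 × 2.95 × 65.3 = 8.08 mGal
Simple Bouguer anomaly = -126.22 − (8.08) = -134.30 mGal

-134.3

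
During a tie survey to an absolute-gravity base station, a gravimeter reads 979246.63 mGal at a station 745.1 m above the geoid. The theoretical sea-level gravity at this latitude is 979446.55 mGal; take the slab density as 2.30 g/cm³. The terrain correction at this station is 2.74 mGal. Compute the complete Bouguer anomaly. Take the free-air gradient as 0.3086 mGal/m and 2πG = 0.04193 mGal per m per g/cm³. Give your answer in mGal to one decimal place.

Free-air correction = 0.3086 × 745.1 = 229.94 mGal
Free-air anomaly = 979246.63 − 979446.55 + (229.94) = 30.02 mGal
Bouguer slab correction = 0.04193 × 2.30 × 745.1 = 71.86 mGal
Simple Bouguer anomaly = 30.02 − (71.86) = -41.84 mGal
Complete Bouguer anomaly = -41.84 + 2.74 = -39.10 mGal

-39.1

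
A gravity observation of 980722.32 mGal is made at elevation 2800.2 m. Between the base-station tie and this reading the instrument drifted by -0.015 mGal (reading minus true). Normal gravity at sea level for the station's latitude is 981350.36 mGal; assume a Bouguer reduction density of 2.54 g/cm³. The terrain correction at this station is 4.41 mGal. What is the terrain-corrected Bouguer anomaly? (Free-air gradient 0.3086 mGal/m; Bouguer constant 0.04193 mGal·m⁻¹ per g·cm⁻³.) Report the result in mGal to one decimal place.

-57.7

Drift-corrected reading = 980722.32 − (-0.015) = 980722.335 mGal
Free-air correction = 0.3086 × 2800.2 = 864.14 mGal
Free-air anomaly = 980722.335 − 981350.36 + (864.14) = 236.115 mGal
Bouguer slab correction = 0.04193 × 2.54 × 2800.2 = 298.23 mGal
Simple Bouguer anomaly = 236.115 − (298.23) = -62.115 mGal
Complete Bouguer anomaly = -62.115 + 4.41 = -57.705 mGal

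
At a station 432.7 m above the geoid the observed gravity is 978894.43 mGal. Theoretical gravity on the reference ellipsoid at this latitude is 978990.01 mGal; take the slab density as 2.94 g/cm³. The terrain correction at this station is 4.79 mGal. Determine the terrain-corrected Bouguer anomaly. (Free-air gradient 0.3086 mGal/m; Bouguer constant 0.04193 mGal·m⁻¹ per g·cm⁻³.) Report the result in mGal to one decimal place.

-10.6

Free-air correction = 0.3086 × 432.7 = 133.53 mGal
Free-air anomaly = 978894.43 − 978990.01 + (133.53) = 37.95 mGal
Bouguer slab correction = 0.04193 × 2.94 × 432.7 = 53.34 mGal
Simple Bouguer anomaly = 37.95 − (53.34) = -15.39 mGal
Complete Bouguer anomaly = -15.39 + 4.79 = -10.60 mGal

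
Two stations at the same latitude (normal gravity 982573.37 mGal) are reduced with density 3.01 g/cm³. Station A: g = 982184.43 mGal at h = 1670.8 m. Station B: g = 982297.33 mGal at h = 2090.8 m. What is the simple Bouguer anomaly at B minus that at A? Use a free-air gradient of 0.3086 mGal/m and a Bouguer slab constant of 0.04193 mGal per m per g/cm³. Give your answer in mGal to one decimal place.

189.5

Δg_SB(A) = 982184.43 − 982573.37 + 0.3086×1670.8 − 0.04193×3.01×1670.8 = -84.20 mGal
Δg_SB(B) = 982297.33 − 982573.37 + 0.3086×2090.8 − 0.04193×3.01×2090.8 = 105.30 mGal
Difference = 105.30 − (-84.20) = 189.50 mGal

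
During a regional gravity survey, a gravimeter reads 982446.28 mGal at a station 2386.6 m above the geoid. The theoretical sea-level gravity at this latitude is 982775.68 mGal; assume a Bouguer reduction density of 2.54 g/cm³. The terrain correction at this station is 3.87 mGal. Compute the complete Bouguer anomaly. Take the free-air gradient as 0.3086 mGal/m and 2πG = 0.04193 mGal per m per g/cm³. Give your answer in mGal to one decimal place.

Free-air correction = 0.3086 × 2386.6 = 736.50 mGal
Free-air anomaly = 982446.28 − 982775.68 + (736.50) = 407.10 mGal
Bouguer slab correction = 0.04193 × 2.54 × 2386.6 = 254.18 mGal
Simple Bouguer anomaly = 407.10 − (254.18) = 152.92 mGal
Complete Bouguer anomaly = 152.92 + 3.87 = 156.79 mGal

156.8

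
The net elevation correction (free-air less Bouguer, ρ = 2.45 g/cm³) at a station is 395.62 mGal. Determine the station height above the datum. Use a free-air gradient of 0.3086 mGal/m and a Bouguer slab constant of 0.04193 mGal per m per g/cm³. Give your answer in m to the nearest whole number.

1922

Combined gradient = 0.3086 − 0.04193 × 2.45 = 0.2058715 mGal/m
h = 395.62 / 0.2058715 = 1921.68 m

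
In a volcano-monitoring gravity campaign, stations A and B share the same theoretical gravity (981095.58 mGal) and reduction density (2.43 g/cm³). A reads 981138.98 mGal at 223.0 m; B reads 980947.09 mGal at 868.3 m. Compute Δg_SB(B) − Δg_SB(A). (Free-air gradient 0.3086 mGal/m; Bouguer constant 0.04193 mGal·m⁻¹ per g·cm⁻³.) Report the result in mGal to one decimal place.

-58.5

Δg_SB(A) = 981138.98 − 981095.58 + 0.3086×223.0 − 0.04193×2.43×223.0 = 89.50 mGal
Δg_SB(B) = 980947.09 − 981095.58 + 0.3086×868.3 − 0.04193×2.43×868.3 = 31.00 mGal
Difference = 31.00 − (89.50) = -58.50 mGal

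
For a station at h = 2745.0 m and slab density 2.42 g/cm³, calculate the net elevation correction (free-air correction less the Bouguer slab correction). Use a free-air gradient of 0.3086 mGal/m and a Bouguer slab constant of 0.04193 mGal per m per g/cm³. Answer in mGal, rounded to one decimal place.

Combined gradient = 0.3086 − 0.04193 × 2.42 = 0.2071294 mGal/m
Combined elevation correction = 0.2071294 × 2745.0 = 568.6 mGal

568.6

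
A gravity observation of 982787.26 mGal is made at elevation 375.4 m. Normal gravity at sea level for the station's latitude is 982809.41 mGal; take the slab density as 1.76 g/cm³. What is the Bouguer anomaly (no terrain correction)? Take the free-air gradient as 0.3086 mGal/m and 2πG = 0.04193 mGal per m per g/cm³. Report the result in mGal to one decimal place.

Free-air correction = 0.3086 × 375.4 = 115.85 mGal
Free-air anomaly = 982787.26 − 982809.41 + (115.85) = 93.70 mGal
Bouguer slab correction = 0.04193 × 1.76 × 375.4 = 27.70 mGal
Simple Bouguer anomaly = 93.70 − (27.70) = 66.00 mGal

66.0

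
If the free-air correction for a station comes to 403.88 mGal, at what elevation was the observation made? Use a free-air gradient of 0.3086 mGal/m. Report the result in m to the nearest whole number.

1309

h = 403.88 / 0.3086 = 1308.75 m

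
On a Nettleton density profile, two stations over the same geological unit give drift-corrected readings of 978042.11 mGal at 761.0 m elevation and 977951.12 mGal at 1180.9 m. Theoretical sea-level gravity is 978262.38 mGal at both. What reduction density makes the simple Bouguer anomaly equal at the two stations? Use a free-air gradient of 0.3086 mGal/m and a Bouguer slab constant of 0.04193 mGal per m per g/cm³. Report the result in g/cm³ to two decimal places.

2.19

Δg_obs = 977951.12 − 978042.11 = -90.99 mGal over Δh = 1180.9 − 761.0 = 419.9 m
Equal Bouguer anomalies ⇒ Δg_obs + (0.3086 − 0.04193ρ)·Δh = 0
0.3086 − 0.04193ρ = −Δg_obs/Δh = 0.21669
ρ = (0.3086 − 0.21669) / 0.04193 = 2.19 g/cm³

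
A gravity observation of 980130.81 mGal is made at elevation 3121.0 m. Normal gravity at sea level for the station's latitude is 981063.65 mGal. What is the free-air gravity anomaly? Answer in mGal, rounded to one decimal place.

Free-air correction = 0.3086 × 3121.0 = 963.14 mGal
Free-air anomaly = 980130.81 − 981063.65 + (963.14) = 30.30 mGal

30.3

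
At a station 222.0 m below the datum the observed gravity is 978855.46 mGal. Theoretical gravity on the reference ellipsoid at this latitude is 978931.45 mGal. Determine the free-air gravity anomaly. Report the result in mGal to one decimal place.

-144.5

Free-air correction = 0.3086 × -222.0 = -68.51 mGal
Free-air anomaly = 978855.46 − 978931.45 + (-68.51) = -144.50 mGal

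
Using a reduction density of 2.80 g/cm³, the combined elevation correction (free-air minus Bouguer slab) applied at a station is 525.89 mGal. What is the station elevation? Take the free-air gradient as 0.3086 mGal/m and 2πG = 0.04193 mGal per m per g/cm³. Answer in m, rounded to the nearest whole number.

Combined gradient = 0.3086 − 0.04193 × 2.80 = 0.1911960 mGal/m
h = 525.89 / 0.1911960 = 2750.53 m

2751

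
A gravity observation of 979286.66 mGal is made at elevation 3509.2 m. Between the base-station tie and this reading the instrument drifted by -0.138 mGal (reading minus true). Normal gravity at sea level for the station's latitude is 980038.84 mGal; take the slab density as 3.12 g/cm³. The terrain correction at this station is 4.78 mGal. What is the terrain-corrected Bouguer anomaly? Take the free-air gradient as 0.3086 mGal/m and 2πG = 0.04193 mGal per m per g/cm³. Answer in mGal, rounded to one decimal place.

-123.4

Drift-corrected reading = 979286.66 − (-0.138) = 979286.798 mGal
Free-air correction = 0.3086 × 3509.2 = 1082.94 mGal
Free-air anomaly = 979286.798 − 980038.84 + (1082.94) = 330.898 mGal
Bouguer slab correction = 0.04193 × 3.12 × 3509.2 = 459.08 mGal
Simple Bouguer anomaly = 330.898 − (459.08) = -128.182 mGal
Complete Bouguer anomaly = -128.182 + 4.78 = -123.402 mGal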